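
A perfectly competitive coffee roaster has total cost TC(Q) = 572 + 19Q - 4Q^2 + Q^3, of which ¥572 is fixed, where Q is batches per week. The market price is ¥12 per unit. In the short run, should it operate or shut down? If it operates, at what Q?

Shut down

Variable cost is VC = 19Q - 4Q^2 + Q^3, so AVC = VC/Q = 19 - 4Q + Q^2 and MC = dTC/dQ = 19 - 8Q + 3Q^2.
AVC is minimized where dAVC/dQ = -4 + 2Q = 0, at Q = 2; min AVC = 19 - 4·2 + 2^2 = ¥15.
P = ¥12 lies below min AVC = ¥15; no output level covers variable cost.
The firm minimizes its loss by shutting down and losing only its fixed cost of ¥572.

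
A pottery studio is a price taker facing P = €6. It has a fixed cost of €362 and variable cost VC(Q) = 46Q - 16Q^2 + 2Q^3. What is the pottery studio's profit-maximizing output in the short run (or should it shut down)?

Shut down

Variable cost is VC = 46Q - 16Q^2 + 2Q^3, so AVC = VC/Q = 46 - 16Q + 2Q^2 and MC = dTC/dQ = 46 - 32Q + 6Q^2.
AVC is minimized where dAVC/dQ = -16 + 4Q = 0, at Q = 4; min AVC = 46 - 16·4 + 2·4^2 = €14.
P = €6 lies below min AVC = €14; no output level covers variable cost.
The firm minimizes its loss by shutting down and losing only its fixed cost of €362.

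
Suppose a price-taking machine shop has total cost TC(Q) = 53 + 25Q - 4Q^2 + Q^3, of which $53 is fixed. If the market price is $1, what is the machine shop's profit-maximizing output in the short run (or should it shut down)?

From TC, MC = TC'(Q) = 25 - 8Q + 3Q^2 and AVC = VC/Q = 25 - 4Q + Q^2.
The AVC parabola has its vertex at Q = 4/2 = 2, where AVC = 25 - 4·2 + 2^2 = $21.
P = $1 lies below min AVC = $21; no output level covers variable cost.
Best response: produce nothing and absorb the $53 fixed cost.

Shut down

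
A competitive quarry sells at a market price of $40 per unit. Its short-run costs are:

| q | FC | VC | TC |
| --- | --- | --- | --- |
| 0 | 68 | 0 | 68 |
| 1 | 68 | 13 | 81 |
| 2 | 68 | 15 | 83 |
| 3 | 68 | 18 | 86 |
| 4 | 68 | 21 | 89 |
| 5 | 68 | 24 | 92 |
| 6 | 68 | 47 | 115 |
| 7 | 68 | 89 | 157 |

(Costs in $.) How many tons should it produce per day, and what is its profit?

Tabulate TR − TC: q=0: -68; q=1: -41; q=2: -3; q=3: 34; q=4: 71; q=5: 108; q=6: 125; q=7: 123.
Profit is maximized at q = 6. AVC there is 47/6 = $7.83 ≤ P, so producing beats shutting down (which would give -$68).

q = 6; profit = $125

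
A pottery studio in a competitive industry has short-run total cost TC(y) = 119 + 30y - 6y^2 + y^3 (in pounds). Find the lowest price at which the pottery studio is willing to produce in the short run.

£21 per unit

The shutdown price is the minimum of AVC. VC = 30y - 6y^2 + y^3, so AVC = 30 - 6y + y^2.
At the minimum of AVC, MC = AVC. MC = 30 - 12y + 3y^2; setting MC = AVC gives 2y^2 - 6y = 0, so y = 3. min AVC = 21.
For P < £21 the firm produces nothing.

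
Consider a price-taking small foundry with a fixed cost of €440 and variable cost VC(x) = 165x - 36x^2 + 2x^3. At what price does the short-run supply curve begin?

€3 per unit

The firm shuts down when price falls below the minimum of average variable cost. AVC = VC/x = 165 - 36x + 2x^2.
At the minimum of AVC, MC = AVC. MC = 165 - 72x + 6x^2; setting MC = AVC gives 4x^2 - 36x = 0, so x = 9. min AVC = 3.
So the shutdown price is €3.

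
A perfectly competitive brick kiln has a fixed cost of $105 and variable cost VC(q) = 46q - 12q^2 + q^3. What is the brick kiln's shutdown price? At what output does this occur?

$10 per unit, at q = 6

The shutdown price is the minimum of AVC. VC = 46q - 12q^2 + q^3, so AVC = 46 - 12q + q^2.
At the minimum of AVC, MC = AVC. MC = 46 - 24q + 3q^2; setting MC = AVC gives 2q^2 - 12q = 0, so q = 6. min AVC = 10.
The firm shuts down for any P below $10.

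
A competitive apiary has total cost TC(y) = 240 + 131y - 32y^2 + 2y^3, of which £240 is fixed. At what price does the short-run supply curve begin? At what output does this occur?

The shutdown price is the minimum of AVC. VC = 131y - 32y^2 + 2y^3, so AVC = 131 - 32y + 2y^2.
At the minimum of AVC, MC = AVC. MC = 131 - 64y + 6y^2; setting MC = AVC gives 4y^2 - 32y = 0, so y = 8. min AVC = 3.
So the shutdown price is £3.

£3 per unit, at y = 8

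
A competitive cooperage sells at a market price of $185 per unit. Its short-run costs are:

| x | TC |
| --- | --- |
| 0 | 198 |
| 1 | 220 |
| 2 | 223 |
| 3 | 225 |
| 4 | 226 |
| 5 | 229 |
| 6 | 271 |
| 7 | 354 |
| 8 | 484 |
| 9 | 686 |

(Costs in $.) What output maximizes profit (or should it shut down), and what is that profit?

Profit at each row (π = 185x − TC): x=0: -198; x=1: -35; x=2: 147; x=3: 330; x=4: 514; x=5: 696; x=6: 839; x=7: 941; x=8: 996; x=9: 979.
Profit is maximized at x = 8. AVC there is 286/8 = $35.75 ≤ P, so producing beats shutting down (which would give -$198).

x = 8; profit = $996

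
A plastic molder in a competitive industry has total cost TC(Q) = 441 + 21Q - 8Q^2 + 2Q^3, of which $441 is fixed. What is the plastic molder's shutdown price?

$13 per unit

The shutdown price is the minimum of AVC. VC = 21Q - 8Q^2 + 2Q^3, so AVC = 21 - 8Q + 2Q^2.
dAVC/dQ = -8 + 4Q = 0 gives Q = 2. min AVC = 21 - 8·2 + 2·2^2 = 13.
So the shutdown price is $13.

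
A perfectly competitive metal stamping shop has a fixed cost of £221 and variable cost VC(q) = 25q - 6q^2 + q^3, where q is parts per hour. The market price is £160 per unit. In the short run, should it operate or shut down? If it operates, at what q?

Produce at q = 9

Variable cost is VC = 25q - 6q^2 + q^3, so AVC = VC/q = 25 - 6q + q^2 and MC = dTC/dq = 25 - 12q + 3q^2.
The AVC parabola has its vertex at q = 6/2 = 3, where AVC = 25 - 6·3 + 3^2 = £16.
P = £160 exceeds min AVC = £16, so the firm stays open.
P = MC gives -135 - 12q + 3q^2 = 0, with roots -5 and 9. Take the larger (rising MC): q* = 9.
Check: AVC at q = 9 is £52 ≤ P, so revenue covers variable cost.
Profit = P·q − TC = 160·9 − 689 = £751.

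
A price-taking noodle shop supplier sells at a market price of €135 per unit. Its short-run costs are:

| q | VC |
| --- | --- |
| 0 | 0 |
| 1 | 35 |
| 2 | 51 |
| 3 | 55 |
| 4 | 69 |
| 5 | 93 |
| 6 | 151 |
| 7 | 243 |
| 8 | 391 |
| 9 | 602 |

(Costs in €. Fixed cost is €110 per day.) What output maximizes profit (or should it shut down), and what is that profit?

q = 7; profit = €592

Profit at each row (π = 135q − TC): q=0: -110; q=1: -10; q=2: 109; q=3: 240; q=4: 361; q=5: 472; q=6: 549; q=7: 592; q=8: 579; q=9: 503.
Profit is maximized at q = 7. AVC there is 243/7 = €34.71 ≤ P, so producing beats shutting down (which would give -€110).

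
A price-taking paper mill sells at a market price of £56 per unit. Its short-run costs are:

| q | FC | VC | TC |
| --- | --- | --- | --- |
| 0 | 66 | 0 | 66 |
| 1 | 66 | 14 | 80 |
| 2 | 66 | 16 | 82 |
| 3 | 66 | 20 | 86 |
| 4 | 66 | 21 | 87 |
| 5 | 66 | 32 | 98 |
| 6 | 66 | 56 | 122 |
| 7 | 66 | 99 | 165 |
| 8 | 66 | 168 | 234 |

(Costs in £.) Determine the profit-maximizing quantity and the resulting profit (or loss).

q = 7; profit = £227

Tabulate TR − TC: q=0: -66; q=1: -24; q=2: 30; q=3: 82; q=4: 137; q=5: 182; q=6: 214; q=7: 227; q=8: 214.
Profit is maximized at q = 7. AVC there is 99/7 = £14.14 ≤ P, so producing beats shutting down (which would give -£66).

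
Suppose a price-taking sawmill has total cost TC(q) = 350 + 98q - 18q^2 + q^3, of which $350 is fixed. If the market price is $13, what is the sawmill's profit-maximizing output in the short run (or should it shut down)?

From TC, MC = TC'(q) = 98 - 36q + 3q^2 and AVC = VC/q = 98 - 18q + q^2.
The AVC parabola has its vertex at q = 18/2 = 9, where AVC = 98 - 18·9 + 9^2 = $17.
Since P = $13 < min AVC = $17, price fails to cover variable cost at any output.
The firm minimizes its loss by shutting down and losing only its fixed cost of $350.

Shut down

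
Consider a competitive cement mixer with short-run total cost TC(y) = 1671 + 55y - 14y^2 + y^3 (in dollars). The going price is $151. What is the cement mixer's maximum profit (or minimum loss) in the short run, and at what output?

AVC = 55 - 14y + y^2 has its minimum $6 at y = 7; price $151 clears that bar, so the firm operates.
MC = 55 - 28y + 3y^2. Setting P = MC and taking the root on the rising branch gives y* = 12.
TR = 151·12 = 1812. TC = 1671 + 372 = 2043. Profit = 1812 − 2043 = -$231.
By producing, the firm covers all variable cost plus $1440 of fixed cost; shutting down would lose the full $1671.

Profit = -$231 at y = 12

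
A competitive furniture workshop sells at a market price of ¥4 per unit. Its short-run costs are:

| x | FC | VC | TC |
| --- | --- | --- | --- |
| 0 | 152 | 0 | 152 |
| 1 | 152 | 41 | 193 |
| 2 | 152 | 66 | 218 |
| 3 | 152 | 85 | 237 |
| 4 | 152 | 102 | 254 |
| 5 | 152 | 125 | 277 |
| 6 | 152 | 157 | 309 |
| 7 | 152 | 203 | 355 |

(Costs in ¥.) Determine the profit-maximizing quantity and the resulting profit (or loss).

x = 0 (shut down); profit = -¥152

Compute π = P·x − TC at each output: x=0: -152; x=1: -189; x=2: -210; x=3: -225; x=4: -238; x=5: -257; x=6: -285; x=7: -327.
Profit is highest at x = 0. Equivalently, the lowest AVC in the table is 125/5 ≈ ¥25 at x = 5, and P = ¥4 falls below it — price never covers variable cost, so the firm shuts down and loses only its fixed cost.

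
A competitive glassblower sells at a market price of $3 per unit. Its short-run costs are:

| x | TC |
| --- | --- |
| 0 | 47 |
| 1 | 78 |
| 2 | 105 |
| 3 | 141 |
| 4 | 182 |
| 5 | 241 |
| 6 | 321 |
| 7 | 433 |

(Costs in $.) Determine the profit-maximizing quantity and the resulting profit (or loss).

Tabulate TR − TC: x=0: -47; x=1: -75; x=2: -99; x=3: -132; x=4: -170; x=5: -226; x=6: -303; x=7: -412.
Profit is highest at x = 0. Equivalently, the lowest AVC in the table is 58/2 ≈ $29 at x = 2, and P = $3 falls below it — price never covers variable cost, so the firm shuts down and loses only its fixed cost.

x = 0 (shut down); profit = -$47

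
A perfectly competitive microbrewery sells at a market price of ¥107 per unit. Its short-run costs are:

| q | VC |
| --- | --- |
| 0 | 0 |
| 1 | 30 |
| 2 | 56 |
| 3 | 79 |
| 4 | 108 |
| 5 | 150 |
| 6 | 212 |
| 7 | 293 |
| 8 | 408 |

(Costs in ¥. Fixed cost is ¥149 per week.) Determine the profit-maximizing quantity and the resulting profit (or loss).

q = 7; profit = ¥307

Profit at each row (π = 107q − TC): q=0: -149; q=1: -72; q=2: 9; q=3: 93; q=4: 171; q=5: 236; q=6: 281; q=7: 307; q=8: 299.
Profit is maximized at q = 7. AVC there is 293/7 = ¥41.86 ≤ P, so producing beats shutting down (which would give -¥149).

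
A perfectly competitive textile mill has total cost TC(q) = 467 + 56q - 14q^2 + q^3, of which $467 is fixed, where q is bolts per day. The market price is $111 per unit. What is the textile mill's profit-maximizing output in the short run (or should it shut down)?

Produce at q = 11

Strip out fixed cost: VC = 56q - 14q^2 + q^3. Then AVC = 56 - 14q + q^2 and MC = 56 - 28q + 3q^2.
AVC hits its minimum where MC = AVC, at q = 7, giving min AVC = 56 - 14·7 + 7^2 = $7.
Since P = $111 ≥ min AVC = $7, price covers variable cost and the firm should produce.
Set P = MC: 111 = 56 - 28q + 3q^2 → -55 - 28q + 3q^2 = 0. The roots are q = -5/3 and q = 11; the profit-maximizing output is on the rising part of MC, so q* = 11.
Check: AVC at q = 11 is $23 ≤ P, so revenue covers variable cost.
Profit = P·q − TC = 111·11 − 720 = $501.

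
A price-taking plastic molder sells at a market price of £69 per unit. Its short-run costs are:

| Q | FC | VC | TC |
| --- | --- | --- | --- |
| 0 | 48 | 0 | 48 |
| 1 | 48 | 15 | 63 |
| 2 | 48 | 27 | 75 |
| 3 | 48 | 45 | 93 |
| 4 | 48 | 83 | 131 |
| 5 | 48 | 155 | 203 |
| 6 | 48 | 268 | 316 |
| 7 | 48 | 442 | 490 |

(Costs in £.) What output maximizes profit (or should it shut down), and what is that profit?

Profit at each row (π = 69Q − TC): Q=0: -48; Q=1: 6; Q=2: 63; Q=3: 114; Q=4: 145; Q=5: 142; Q=6: 98; Q=7: -7.
Profit is maximized at Q = 4. AVC there is 83/4 = £20.75 ≤ P, so producing beats shutting down (which would give -£48).

Q = 4; profit = £145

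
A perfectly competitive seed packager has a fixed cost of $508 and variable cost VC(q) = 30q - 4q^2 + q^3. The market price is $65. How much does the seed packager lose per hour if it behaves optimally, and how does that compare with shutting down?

AVC = 30 - 4q + q^2; min AVC = $26 at q = 2. Since P = $65 ≥ min AVC, the firm produces.
MC = 30 - 8q + 3q^2. Setting P = MC and taking the root on the rising branch gives q* = 5.
TR = 65·5 = 325. TC = 508 + 175 = 683. Profit = 325 − 683 = -$358.
That loss of $358 beats the $508 the firm would lose by shutting down; producing recovers $150 of fixed cost.

Profit = -$358 at q = 5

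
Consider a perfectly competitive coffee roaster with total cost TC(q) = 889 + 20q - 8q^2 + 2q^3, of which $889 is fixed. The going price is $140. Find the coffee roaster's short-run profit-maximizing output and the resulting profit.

Profit = -$313 at q = 6

AVC = 20 - 8q + 2q^2; min AVC = $12 at q = 2. Since P = $140 ≥ min AVC, the firm produces.
MC = 20 - 16q + 6q^2. Setting P = MC and taking the root on the rising branch gives q* = 6.
TR = 140·6 = 840. TC = 889 + 264 = 1153. Profit = 840 − 1153 = -$313.
By producing, the firm covers all variable cost plus $576 of fixed cost; shutting down would lose the full $889.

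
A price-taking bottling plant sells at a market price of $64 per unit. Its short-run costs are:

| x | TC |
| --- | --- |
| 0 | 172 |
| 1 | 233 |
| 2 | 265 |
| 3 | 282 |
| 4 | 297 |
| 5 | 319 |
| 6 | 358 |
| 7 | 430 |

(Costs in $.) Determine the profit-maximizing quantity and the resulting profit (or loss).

x = 6; profit = $26

Compute π = P·x − TC at each output: x=0: -172; x=1: -169; x=2: -137; x=3: -90; x=4: -41; x=5: 1; x=6: 26; x=7: 18.
Profit is maximized at x = 6. AVC there is 186/6 = $31 ≤ P, so producing beats shutting down (which would give -$172).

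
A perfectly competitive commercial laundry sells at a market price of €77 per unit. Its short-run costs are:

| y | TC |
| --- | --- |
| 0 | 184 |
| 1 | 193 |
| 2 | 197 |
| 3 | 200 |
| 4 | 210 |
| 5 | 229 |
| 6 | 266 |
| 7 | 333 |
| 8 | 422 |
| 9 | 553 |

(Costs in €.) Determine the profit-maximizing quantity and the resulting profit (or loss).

Compute π = P·y − TC at each output: y=0: -184; y=1: -116; y=2: -43; y=3: 31; y=4: 98; y=5: 156; y=6: 196; y=7: 206; y=8: 194; y=9: 140.
Profit is maximized at y = 7. AVC there is 149/7 = €21.29 ≤ P, so producing beats shutting down (which would give -€184).

y = 7; profit = €206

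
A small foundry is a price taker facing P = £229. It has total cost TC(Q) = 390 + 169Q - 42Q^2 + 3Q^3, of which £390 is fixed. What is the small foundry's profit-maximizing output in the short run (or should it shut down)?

From TC, MC = TC'(Q) = 169 - 84Q + 9Q^2 and AVC = VC/Q = 169 - 42Q + 3Q^2.
The AVC parabola has its vertex at Q = 42/6 = 7, where AVC = 169 - 42·7 + 3·7^2 = £22.
Because £229 ≥ £22, revenue can cover variable cost; the firm operates.
Solving P = MC: -60 - 84Q + 9Q^2 = 0 ⇒ Q = -2/3 or 10. On the upward-sloping branch, Q* = 10.
Check: AVC at Q = 10 is £49 ≤ P, so revenue covers variable cost.
Profit = P·Q − TC = 229·10 − 880 = £1410.

Produce at Q = 10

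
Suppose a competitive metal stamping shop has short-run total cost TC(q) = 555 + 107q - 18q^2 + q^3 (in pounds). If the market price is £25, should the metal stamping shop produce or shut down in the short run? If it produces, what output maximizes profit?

Strip out fixed cost: VC = 107q - 18q^2 + q^3. Then AVC = 107 - 18q + q^2 and MC = 107 - 36q + 3q^2.
The AVC parabola has its vertex at q = 18/2 = 9, where AVC = 107 - 18·9 + 9^2 = £26.
P = £25 lies below min AVC = £26; no output level covers variable cost.
Best response: produce nothing and absorb the £555 fixed cost.

Shut down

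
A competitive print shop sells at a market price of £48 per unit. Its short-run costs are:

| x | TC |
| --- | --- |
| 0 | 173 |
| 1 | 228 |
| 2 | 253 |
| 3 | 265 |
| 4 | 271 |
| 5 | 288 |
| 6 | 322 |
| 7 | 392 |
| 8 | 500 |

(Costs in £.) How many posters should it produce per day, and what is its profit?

Profit at each row (π = 48x − TC): x=0: -173; x=1: -180; x=2: -157; x=3: -121; x=4: -79; x=5: -48; x=6: -34; x=7: -56; x=8: -116.
Profit is maximized at x = 6. AVC there is 149/6 = £24.83 ≤ P, so producing beats shutting down (which would give -£173).

x = 6; profit = -£34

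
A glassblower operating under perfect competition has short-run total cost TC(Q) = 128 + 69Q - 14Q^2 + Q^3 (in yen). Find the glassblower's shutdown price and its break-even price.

Shutdown price = ¥20; break-even price = ¥37

AVC = 69 - 14Q + Q^2; minimized at Q = 7, giving min AVC = ¥20. That is the shutdown price.
ATC = 128/Q + 69 - 14Q + Q^2. Setting dATC/dQ = −128/Q^2 − 14 + 2Q = 0 gives Q = 8 (since 2·8^3 − 14·8^2 = 128).
min ATC = 128/8 + 69 − 14·8 + 8^2 = ¥37. That is the break-even price.
For ¥20 ≤ P < ¥37 the firm produces at a loss; below ¥20 it shuts down.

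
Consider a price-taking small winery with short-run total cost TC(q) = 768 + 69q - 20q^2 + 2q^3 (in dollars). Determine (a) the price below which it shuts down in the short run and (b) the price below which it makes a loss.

Shutdown price = min AVC. AVC = 69 - 20q + 2q^2, with vertex at q = 5 and minimum $19.
ATC = 768/q + 69 - 20q + 2q^2. Setting dATC/dq = −768/q^2 − 20 + 4q = 0 gives q = 8 (since 4·8^3 − 20·8^2 = 768).
min ATC = 768/8 + 69 − 20·8 + 2·8^2 = $133. That is the break-even price.
For $19 ≤ P < $133 the firm produces at a loss; below $19 it shuts down.

Shutdown price = $19; break-even price = $133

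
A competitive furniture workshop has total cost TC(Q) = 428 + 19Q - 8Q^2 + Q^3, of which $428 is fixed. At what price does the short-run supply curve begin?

$3 per unit

The shutdown price is the minimum of AVC. VC = 19Q - 8Q^2 + Q^3, so AVC = 19 - 8Q + Q^2.
At the minimum of AVC, MC = AVC. MC = 19 - 16Q + 3Q^2; setting MC = AVC gives 2Q^2 - 8Q = 0, so Q = 4. min AVC = 3.
For P < $3 the firm produces nothing.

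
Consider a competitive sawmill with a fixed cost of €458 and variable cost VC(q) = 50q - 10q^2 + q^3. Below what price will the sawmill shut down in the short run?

€25 per unit

The firm shuts down when price falls below the minimum of average variable cost. AVC = VC/q = 50 - 10q + q^2.
dAVC/dq = -10 + 2q = 0 gives q = 5. min AVC = 50 - 10·5 + 5^2 = 25.
For P < €25 the firm produces nothing.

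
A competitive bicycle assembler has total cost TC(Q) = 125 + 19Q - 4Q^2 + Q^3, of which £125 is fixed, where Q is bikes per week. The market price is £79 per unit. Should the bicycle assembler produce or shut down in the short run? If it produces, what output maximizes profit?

From TC, MC = TC'(Q) = 19 - 8Q + 3Q^2 and AVC = VC/Q = 19 - 4Q + Q^2.
The AVC parabola has its vertex at Q = 4/2 = 2, where AVC = 19 - 4·2 + 2^2 = £15.
Since P = £79 ≥ min AVC = £15, price covers variable cost and the firm should produce.
P = MC gives -60 - 8Q + 3Q^2 = 0, with roots -10/3 and 6. Take the larger (rising MC): Q* = 6.
Check: AVC at Q = 6 is £31 ≤ P, so revenue covers variable cost.
Profit = P·Q − TC = 79·6 − 311 = £163.

Produce at Q = 6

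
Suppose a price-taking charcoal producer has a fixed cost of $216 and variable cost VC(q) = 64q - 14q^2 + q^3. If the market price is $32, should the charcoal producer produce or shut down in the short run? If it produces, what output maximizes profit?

From TC, MC = TC'(q) = 64 - 28q + 3q^2 and AVC = VC/q = 64 - 14q + q^2.
AVC is minimized where dAVC/dq = -14 + 2q = 0, at q = 7; min AVC = 64 - 14·7 + 7^2 = $15.
Since P = $32 ≥ min AVC = $15, price covers variable cost and the firm should produce.
Set P = MC: 32 = 64 - 28q + 3q^2 → 32 - 28q + 3q^2 = 0. The roots are q = 4/3 and q = 8; the profit-maximizing output is on the rising part of MC, so q* = 8.
Check: AVC at q = 8 is $16 ≤ P, so revenue covers variable cost.
Profit = P·q − TC = 32·8 − 344 = -$88, a loss, but smaller than the $216 fixed cost the firm would lose by shutting down.

Produce at q = 8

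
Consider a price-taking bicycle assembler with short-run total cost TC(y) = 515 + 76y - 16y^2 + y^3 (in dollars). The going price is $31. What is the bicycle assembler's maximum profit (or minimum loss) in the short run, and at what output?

AVC = 76 - 16y + y^2 has its minimum $12 at y = 8; price $31 clears that bar, so the firm operates.
With MC = 76 - 32y + 3y^2, P = MC on the upward-sloping part at y* = 9.
TR = 31·9 = 279. TC = 515 + 117 = 632. Profit = 279 − 632 = -$353.
By producing, the firm covers all variable cost plus $162 of fixed cost; shutting down would lose the full $515.

Profit = -$353 at y = 9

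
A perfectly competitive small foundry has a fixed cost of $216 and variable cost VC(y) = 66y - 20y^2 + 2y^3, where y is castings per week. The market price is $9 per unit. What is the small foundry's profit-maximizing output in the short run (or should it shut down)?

Shut down

Variable cost is VC = 66y - 20y^2 + 2y^3, so AVC = VC/y = 66 - 20y + 2y^2 and MC = dTC/dy = 66 - 40y + 6y^2.
The AVC parabola has its vertex at y = 20/4 = 5, where AVC = 66 - 20·5 + 2·5^2 = $16.
P = $9 lies below min AVC = $16; no output level covers variable cost.
The firm minimizes its loss by shutting down and losing only its fixed cost of $216.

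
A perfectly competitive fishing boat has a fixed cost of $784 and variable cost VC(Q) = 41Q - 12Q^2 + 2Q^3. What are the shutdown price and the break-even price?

Shutdown price = min AVC. AVC = 41 - 12Q + 2Q^2, with vertex at Q = 3 and minimum $23.
ATC = 784/Q + 41 - 12Q + 2Q^2. Setting dATC/dQ = −784/Q^2 − 12 + 4Q = 0 gives Q = 7 (since 4·7^3 − 12·7^2 = 784).
min ATC = 784/7 + 41 − 12·7 + 2·7^2 = $167. That is the break-even price.
Between these two prices the firm operates at a loss; above $167 it earns a profit.

Shutdown price = $23; break-even price = $167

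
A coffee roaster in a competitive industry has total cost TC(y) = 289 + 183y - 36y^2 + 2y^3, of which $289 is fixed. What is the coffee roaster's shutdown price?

$21 per unit

The shutdown price is the minimum of AVC. VC = 183y - 36y^2 + 2y^3, so AVC = 183 - 36y + 2y^2.
At the minimum of AVC, MC = AVC. MC = 183 - 72y + 6y^2; setting MC = AVC gives 4y^2 - 36y = 0, so y = 9. min AVC = 21.
So the shutdown price is $21.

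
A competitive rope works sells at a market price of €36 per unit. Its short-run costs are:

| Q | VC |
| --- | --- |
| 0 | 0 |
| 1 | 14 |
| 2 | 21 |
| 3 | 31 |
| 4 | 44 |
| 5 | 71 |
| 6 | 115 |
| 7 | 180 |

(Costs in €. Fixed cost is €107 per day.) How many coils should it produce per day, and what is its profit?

Q = 5; profit = €2

Tabulate TR − TC: Q=0: -107; Q=1: -85; Q=2: -56; Q=3: -30; Q=4: -7; Q=5: 2; Q=6: -6; Q=7: -35.
Profit is maximized at Q = 5. AVC there is 71/5 = €14.20 ≤ P, so producing beats shutting down (which would give -€107).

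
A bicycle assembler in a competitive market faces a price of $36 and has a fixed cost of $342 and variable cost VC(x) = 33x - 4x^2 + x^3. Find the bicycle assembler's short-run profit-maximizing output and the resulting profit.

Profit = -$324 at x = 3

AVC = 33 - 4x + x^2; min AVC = $29 at x = 2. Since P = $36 ≥ min AVC, the firm produces.
MC = 33 - 8x + 3x^2. Setting P = MC and taking the root on the rising branch gives x* = 3.
TR = 36·3 = 108. TC = 342 + 90 = 432. Profit = 108 − 432 = -$324.
That loss of $324 beats the $342 the firm would lose by shutting down; producing recovers $18 of fixed cost.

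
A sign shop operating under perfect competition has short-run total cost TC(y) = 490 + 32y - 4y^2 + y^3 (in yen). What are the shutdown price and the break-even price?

Shutdown price = ¥28; break-even price = ¥123

Shutdown price = min AVC. AVC = 32 - 4y + y^2, with vertex at y = 2 and minimum ¥28.
ATC = 490/y + 32 - 4y + y^2. Setting dATC/dy = −490/y^2 − 4 + 2y = 0 gives y = 7 (since 2·7^3 − 4·7^2 = 490).
min ATC = 490/7 + 32 − 4·7 + 7^2 = ¥123. That is the break-even price.
For ¥28 ≤ P < ¥123 the firm produces at a loss; below ¥28 it shuts down.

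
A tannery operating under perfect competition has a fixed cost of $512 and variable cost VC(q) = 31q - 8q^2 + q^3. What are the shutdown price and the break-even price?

Shutdown price = min AVC. AVC = 31 - 8q + q^2, with vertex at q = 4 and minimum $15.
ATC = 512/q + 31 - 8q + q^2. Setting dATC/dq = −512/q^2 − 8 + 2q = 0 gives q = 8 (since 2·8^3 − 8·8^2 = 512).
min ATC = 512/8 + 31 − 8·8 + 8^2 = $95. That is the break-even price.
Between these two prices the firm operates at a loss; above $95 it earns a profit.

Shutdown price = $15; break-even price = $95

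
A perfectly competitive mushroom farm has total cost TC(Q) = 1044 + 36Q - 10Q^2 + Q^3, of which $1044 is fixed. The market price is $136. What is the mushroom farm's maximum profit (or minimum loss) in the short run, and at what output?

AVC = 36 - 10Q + Q^2 has its minimum $11 at Q = 5; price $136 clears that bar, so the firm operates.
With MC = 36 - 20Q + 3Q^2, P = MC on the upward-sloping part at Q* = 10.
TR = 136·10 = 1360. TC = 1044 + 360 = 1404. Profit = 1360 − 1404 = -$44.
By producing, the firm covers all variable cost plus $1000 of fixed cost; shutting down would lose the full $1044.

Profit = -$44 at Q = 10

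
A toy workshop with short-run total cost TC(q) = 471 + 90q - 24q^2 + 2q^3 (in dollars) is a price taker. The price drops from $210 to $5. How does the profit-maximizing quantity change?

Output falls from 10 to 0 (the firm shuts down)

AVC = 90 - 24q + 2q^2, minimized at q = 6 where min AVC = $18. MC = 90 - 48q + 6q^2.
At P = $210 ≥ min AVC, set P = MC on the rising branch: q = 10.
At P = $5 < min AVC = $18, price no longer covers variable cost at any output, so the firm shuts down: q = 0.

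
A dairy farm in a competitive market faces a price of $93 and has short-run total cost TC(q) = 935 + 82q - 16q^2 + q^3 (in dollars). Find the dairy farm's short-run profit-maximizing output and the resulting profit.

Profit = -$209 at q = 11

AVC = 82 - 16q + q^2 has its minimum $18 at q = 8; price $93 clears that bar, so the firm operates.
With MC = 82 - 32q + 3q^2, P = MC on the upward-sloping part at q* = 11.
TR = 93·11 = 1023. TC = 935 + 297 = 1232. Profit = 1023 − 1232 = -$209.
Shutting down would mean losing the fixed cost of $935, so operating at a loss of $209 is better by $726.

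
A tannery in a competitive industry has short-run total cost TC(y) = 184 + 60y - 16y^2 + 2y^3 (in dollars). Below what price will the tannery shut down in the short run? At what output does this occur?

The shutdown price is the minimum of AVC. VC = 60y - 16y^2 + 2y^3, so AVC = 60 - 16y + 2y^2.
At the minimum of AVC, MC = AVC. MC = 60 - 32y + 6y^2; setting MC = AVC gives 4y^2 - 16y = 0, so y = 4. min AVC = 28.
So the shutdown price is $28.

$28 per unit, at y = 4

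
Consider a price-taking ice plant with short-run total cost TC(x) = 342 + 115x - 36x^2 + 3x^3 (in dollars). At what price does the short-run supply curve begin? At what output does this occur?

$7 per unit, at x = 6

The firm shuts down when price falls below the minimum of average variable cost. AVC = VC/x = 115 - 36x + 3x^2.
At the minimum of AVC, MC = AVC. MC = 115 - 72x + 9x^2; setting MC = AVC gives 6x^2 - 36x = 0, so x = 6. min AVC = 7.
For P < $7 the firm produces nothing.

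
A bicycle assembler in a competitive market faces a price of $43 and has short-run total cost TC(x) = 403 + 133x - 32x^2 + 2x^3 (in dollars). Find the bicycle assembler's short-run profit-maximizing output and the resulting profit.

AVC = 133 - 32x + 2x^2; min AVC = $5 at x = 8. Since P = $43 ≥ min AVC, the firm produces.
MC = 133 - 64x + 6x^2. Setting P = MC and taking the root on the rising branch gives x* = 9.
TR = 43·9 = 387. TC = 403 + 63 = 466. Profit = 387 − 466 = -$79.
That loss of $79 beats the $403 the firm would lose by shutting down; producing recovers $324 of fixed cost.

Profit = -$79 at x = 9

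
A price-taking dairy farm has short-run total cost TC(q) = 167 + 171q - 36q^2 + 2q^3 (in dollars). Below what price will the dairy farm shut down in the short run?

Short-run supply begins at min AVC. From VC = 171q - 36q^2 + 2q^3, AVC = 171 - 36q + 2q^2.
At the minimum of AVC, MC = AVC. MC = 171 - 72q + 6q^2; setting MC = AVC gives 4q^2 - 36q = 0, so q = 9. min AVC = 9.
For P < $9 the firm produces nothing.

$9 per unit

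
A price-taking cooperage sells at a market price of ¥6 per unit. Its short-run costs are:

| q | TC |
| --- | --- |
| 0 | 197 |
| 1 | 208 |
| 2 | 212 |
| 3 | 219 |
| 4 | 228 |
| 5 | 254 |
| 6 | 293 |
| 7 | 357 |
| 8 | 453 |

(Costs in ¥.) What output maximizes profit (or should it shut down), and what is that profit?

q = 0 (shut down); profit = -¥197

Tabulate TR − TC: q=0: -197; q=1: -202; q=2: -200; q=3: -201; q=4: -204; q=5: -224; q=6: -257; q=7: -315; q=8: -405.
Profit is highest at q = 0. Equivalently, the lowest AVC in the table is 22/3 ≈ ¥7.33 at q = 3, and P = ¥6 falls below it — price never covers variable cost, so the firm shuts down and loses only its fixed cost.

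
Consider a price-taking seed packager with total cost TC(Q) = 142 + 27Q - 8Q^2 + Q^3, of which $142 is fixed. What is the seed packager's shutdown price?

Short-run supply begins at min AVC. From VC = 27Q - 8Q^2 + Q^3, AVC = 27 - 8Q + Q^2.
dAVC/dQ = -8 + 2Q = 0 gives Q = 4. min AVC = 27 - 8·4 + 4^2 = 11.
So the shutdown price is $11.

$11 per unit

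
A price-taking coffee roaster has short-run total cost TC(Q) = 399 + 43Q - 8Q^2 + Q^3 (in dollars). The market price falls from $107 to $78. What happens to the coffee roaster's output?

Output falls from 8 to 7

AVC = 43 - 8Q + Q^2, minimized at Q = 4 where min AVC = $27. MC = 43 - 16Q + 3Q^2.
With P = $107 above the shutdown price, P = MC gives Q = 8.
At P = $78 ≥ min AVC, set P = MC: Q = 7. The firm stays open but cuts output.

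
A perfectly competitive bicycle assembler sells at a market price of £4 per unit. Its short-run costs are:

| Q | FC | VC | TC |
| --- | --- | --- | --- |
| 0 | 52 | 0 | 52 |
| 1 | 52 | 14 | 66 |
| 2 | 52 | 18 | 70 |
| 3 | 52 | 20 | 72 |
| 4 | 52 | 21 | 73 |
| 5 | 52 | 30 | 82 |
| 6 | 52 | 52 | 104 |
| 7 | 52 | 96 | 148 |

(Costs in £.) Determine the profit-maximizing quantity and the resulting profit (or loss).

Tabulate TR − TC: Q=0: -52; Q=1: -62; Q=2: -62; Q=3: -60; Q=4: -57; Q=5: -62; Q=6: -80; Q=7: -120.
Profit is highest at Q = 0. Equivalently, the lowest AVC in the table is 21/4 ≈ £5.25 at Q = 4, and P = £4 falls below it — price never covers variable cost, so the firm shuts down and loses only its fixed cost.

Q = 0 (shut down); profit = -£52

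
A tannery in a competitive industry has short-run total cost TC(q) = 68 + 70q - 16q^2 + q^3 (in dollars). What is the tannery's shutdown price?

The shutdown price is the minimum of AVC. VC = 70q - 16q^2 + q^3, so AVC = 70 - 16q + q^2.
At the minimum of AVC, MC = AVC. MC = 70 - 32q + 3q^2; setting MC = AVC gives 2q^2 - 16q = 0, so q = 8. min AVC = 6.
The firm shuts down for any P below $6.

$6 per unit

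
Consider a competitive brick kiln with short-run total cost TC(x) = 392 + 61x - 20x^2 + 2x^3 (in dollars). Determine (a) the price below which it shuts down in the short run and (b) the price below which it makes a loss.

AVC = 61 - 20x + 2x^2; minimized at x = 5, giving min AVC = $11. That is the shutdown price.
ATC = 392/x + 61 - 20x + 2x^2. Setting dATC/dx = −392/x^2 − 20 + 4x = 0 gives x = 7 (since 4·7^3 − 20·7^2 = 392).
min ATC = 392/7 + 61 − 20·7 + 2·7^2 = $75. That is the break-even price.
Between these two prices the firm operates at a loss; above $75 it earns a profit.

Shutdown price = $11; break-even price = $75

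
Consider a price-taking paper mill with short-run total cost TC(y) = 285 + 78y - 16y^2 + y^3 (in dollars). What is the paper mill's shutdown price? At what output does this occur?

The shutdown price is the minimum of AVC. VC = 78y - 16y^2 + y^3, so AVC = 78 - 16y + y^2.
dAVC/dy = -16 + 2y = 0 gives y = 8. min AVC = 78 - 16·8 + 8^2 = 14.
So the shutdown price is $14.

$14 per unit, at y = 8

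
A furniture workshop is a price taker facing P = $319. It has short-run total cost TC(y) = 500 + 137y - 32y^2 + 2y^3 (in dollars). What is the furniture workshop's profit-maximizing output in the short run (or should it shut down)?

Produce at y = 13

Variable cost is VC = 137y - 32y^2 + 2y^3, so AVC = VC/y = 137 - 32y + 2y^2 and MC = dTC/dy = 137 - 64y + 6y^2.
AVC hits its minimum where MC = AVC, at y = 8, giving min AVC = 137 - 32·8 + 2·8^2 = $9.
Since P = $319 ≥ min AVC = $9, price covers variable cost and the firm should produce.
P = MC gives -182 - 64y + 6y^2 = 0, with roots -7/3 and 13. Take the larger (rising MC): y* = 13.
Check: AVC at y = 13 is $59 ≤ P, so revenue covers variable cost.
Profit = P·y − TC = 319·13 − 1267 = $2880.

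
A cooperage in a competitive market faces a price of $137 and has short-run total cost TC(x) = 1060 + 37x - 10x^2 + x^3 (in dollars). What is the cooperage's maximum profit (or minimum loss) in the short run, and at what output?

AVC = 37 - 10x + x^2 has its minimum $12 at x = 5; price $137 clears that bar, so the firm operates.
With MC = 37 - 20x + 3x^2, P = MC on the upward-sloping part at x* = 10.
TR = 137·10 = 1370. TC = 1060 + 370 = 1430. Profit = 1370 − 1430 = -$60.
That loss of $60 beats the $1060 the firm would lose by shutting down; producing recovers $1000 of fixed cost.

Profit = -$60 at x = 10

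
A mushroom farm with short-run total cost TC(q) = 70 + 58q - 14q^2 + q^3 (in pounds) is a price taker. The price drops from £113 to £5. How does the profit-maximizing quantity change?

Output falls from 11 to 0 (the firm shuts down)

AVC = 58 - 14q + q^2, minimized at q = 7 where min AVC = £9. MC = 58 - 28q + 3q^2.
With P = £113 above the shutdown price, P = MC gives q = 11.
At P = £5 < min AVC = £9, price no longer covers variable cost at any output, so the firm shuts down: q = 0.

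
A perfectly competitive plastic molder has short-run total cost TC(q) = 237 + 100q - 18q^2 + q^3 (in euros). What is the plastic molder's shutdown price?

Short-run supply begins at min AVC. From VC = 100q - 18q^2 + q^3, AVC = 100 - 18q + q^2.
At the minimum of AVC, MC = AVC. MC = 100 - 36q + 3q^2; setting MC = AVC gives 2q^2 - 18q = 0, so q = 9. min AVC = 19.
The firm shuts down for any P below €19.

€19 per unit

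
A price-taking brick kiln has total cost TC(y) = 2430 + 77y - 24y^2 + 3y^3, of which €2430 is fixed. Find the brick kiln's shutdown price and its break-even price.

Shutdown price = min AVC. AVC = 77 - 24y + 3y^2, with vertex at y = 4 and minimum €29.
ATC = 2430/y + 77 - 24y + 3y^2. Setting dATC/dy = −2430/y^2 − 24 + 6y = 0 gives y = 9 (since 6·9^3 − 24·9^2 = 2430).
min ATC = 2430/9 + 77 − 24·9 + 3·9^2 = €374. That is the break-even price.
Between these two prices the firm operates at a loss; above €374 it earns a profit.

Shutdown price = €29; break-even price = €374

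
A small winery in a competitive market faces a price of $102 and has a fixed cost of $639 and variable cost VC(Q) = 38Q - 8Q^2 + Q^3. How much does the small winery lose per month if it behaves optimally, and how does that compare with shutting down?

Profit = -$127 at Q = 8

AVC = 38 - 8Q + Q^2; min AVC = $22 at Q = 4. Since P = $102 ≥ min AVC, the firm produces.
With MC = 38 - 16Q + 3Q^2, P = MC on the upward-sloping part at Q* = 8.
TR = 102·8 = 816. TC = 639 + 304 = 943. Profit = 816 − 943 = -$127.
That loss of $127 beats the $639 the firm would lose by shutting down; producing recovers $512 of fixed cost.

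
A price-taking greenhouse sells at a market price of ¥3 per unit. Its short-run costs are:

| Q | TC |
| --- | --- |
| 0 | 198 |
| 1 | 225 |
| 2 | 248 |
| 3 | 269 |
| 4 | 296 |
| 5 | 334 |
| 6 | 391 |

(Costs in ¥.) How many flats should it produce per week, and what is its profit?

Q = 0 (shut down); profit = -¥198

Tabulate TR − TC: Q=0: -198; Q=1: -222; Q=2: -242; Q=3: -260; Q=4: -284; Q=5: -319; Q=6: -373.
Profit is highest at Q = 0. Equivalently, the lowest AVC in the table is 71/3 ≈ ¥23.67 at Q = 3, and P = ¥3 falls below it — price never covers variable cost, so the firm shuts down and loses only its fixed cost.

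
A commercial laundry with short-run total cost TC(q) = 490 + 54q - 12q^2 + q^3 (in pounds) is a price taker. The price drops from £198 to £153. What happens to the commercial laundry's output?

AVC = 54 - 12q + q^2, minimized at q = 6 where min AVC = £18. MC = 54 - 24q + 3q^2.
At P = £198 ≥ min AVC, set P = MC on the rising branch: q = 12.
At P = £153 ≥ min AVC, set P = MC: q = 11. The firm stays open but cuts output.

Output falls from 12 to 11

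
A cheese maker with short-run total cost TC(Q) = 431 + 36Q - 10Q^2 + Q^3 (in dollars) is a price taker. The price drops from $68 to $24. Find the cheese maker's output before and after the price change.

Output falls from 8 to 6

MC = 36 - 20Q + 3Q^2; the shutdown threshold is min AVC = $11 (at Q = 5).
With P = $68 above the shutdown price, P = MC gives Q = 8.
At P = $24 ≥ min AVC, set P = MC: Q = 6. The firm stays open but cuts output.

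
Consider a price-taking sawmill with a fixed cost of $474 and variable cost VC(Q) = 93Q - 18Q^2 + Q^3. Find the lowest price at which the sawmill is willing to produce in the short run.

Short-run supply begins at min AVC. From VC = 93Q - 18Q^2 + Q^3, AVC = 93 - 18Q + Q^2.
dAVC/dQ = -18 + 2Q = 0 gives Q = 9. min AVC = 93 - 18·9 + 9^2 = 12.
So the shutdown price is $12.

$12 per unit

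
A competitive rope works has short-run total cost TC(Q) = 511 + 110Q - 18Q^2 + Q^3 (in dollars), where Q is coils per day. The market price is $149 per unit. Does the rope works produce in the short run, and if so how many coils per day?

Variable cost is VC = 110Q - 18Q^2 + Q^3, so AVC = VC/Q = 110 - 18Q + Q^2 and MC = dTC/dQ = 110 - 36Q + 3Q^2.
The AVC parabola has its vertex at Q = 18/2 = 9, where AVC = 110 - 18·9 + 9^2 = $29.
Because $149 ≥ $29, revenue can cover variable cost; the firm operates.
P = MC gives -39 - 36Q + 3Q^2 = 0, with roots -1 and 13. Take the larger (rising MC): Q* = 13.
Check: AVC at Q = 13 is $45 ≤ P, so revenue covers variable cost.
Profit = P·Q − TC = 149·13 − 1096 = $841.

Produce at Q = 13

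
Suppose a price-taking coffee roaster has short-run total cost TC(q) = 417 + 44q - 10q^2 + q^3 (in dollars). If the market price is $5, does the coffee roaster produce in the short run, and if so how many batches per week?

From TC, MC = TC'(q) = 44 - 20q + 3q^2 and AVC = VC/q = 44 - 10q + q^2.
AVC hits its minimum where MC = AVC, at q = 5, giving min AVC = 44 - 10·5 + 5^2 = $19.
P = $5 lies below min AVC = $19; no output level covers variable cost.
Shutting down limits the loss to fixed cost, $417.

Shut down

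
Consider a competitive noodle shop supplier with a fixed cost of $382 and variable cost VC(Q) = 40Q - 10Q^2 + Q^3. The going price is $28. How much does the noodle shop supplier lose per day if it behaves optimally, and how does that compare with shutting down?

Profit = -$310 at Q = 6

AVC = 40 - 10Q + Q^2 has its minimum $15 at Q = 5; price $28 clears that bar, so the firm operates.
MC = 40 - 20Q + 3Q^2. Setting P = MC and taking the root on the rising branch gives Q* = 6.
TR = 28·6 = 168. TC = 382 + 96 = 478. Profit = 168 − 478 = -$310.
Shutting down would mean losing the fixed cost of $382, so operating at a loss of $310 is better by $72.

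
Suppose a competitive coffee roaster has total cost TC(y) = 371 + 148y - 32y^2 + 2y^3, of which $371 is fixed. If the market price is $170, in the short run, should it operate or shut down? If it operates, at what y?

Strip out fixed cost: VC = 148y - 32y^2 + 2y^3. Then AVC = 148 - 32y + 2y^2 and MC = 148 - 64y + 6y^2.
AVC hits its minimum where MC = AVC, at y = 8, giving min AVC = 148 - 32·8 + 2·8^2 = $20.
Because $170 ≥ $20, revenue can cover variable cost; the firm operates.
Set P = MC: 170 = 148 - 64y + 6y^2 → -22 - 64y + 6y^2 = 0. The roots are y = -1/3 and y = 11; the profit-maximizing output is on the rising part of MC, so y* = 11.
Check: AVC at y = 11 is $38 ≤ P, so revenue covers variable cost.
Profit = P·y − TC = 170·11 − 789 = $1081.

Produce at y = 11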